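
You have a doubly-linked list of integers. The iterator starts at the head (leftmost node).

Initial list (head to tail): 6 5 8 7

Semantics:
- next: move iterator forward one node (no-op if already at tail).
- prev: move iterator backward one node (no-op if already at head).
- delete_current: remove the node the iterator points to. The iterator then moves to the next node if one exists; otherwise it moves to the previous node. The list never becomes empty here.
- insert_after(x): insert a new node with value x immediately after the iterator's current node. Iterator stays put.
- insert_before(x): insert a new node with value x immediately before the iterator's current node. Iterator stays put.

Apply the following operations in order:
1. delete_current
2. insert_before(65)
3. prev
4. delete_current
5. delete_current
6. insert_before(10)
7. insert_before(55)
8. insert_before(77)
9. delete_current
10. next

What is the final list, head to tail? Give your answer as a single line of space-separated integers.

After 1 (delete_current): list=[5, 8, 7] cursor@5
After 2 (insert_before(65)): list=[65, 5, 8, 7] cursor@5
After 3 (prev): list=[65, 5, 8, 7] cursor@65
After 4 (delete_current): list=[5, 8, 7] cursor@5
After 5 (delete_current): list=[8, 7] cursor@8
After 6 (insert_before(10)): list=[10, 8, 7] cursor@8
After 7 (insert_before(55)): list=[10, 55, 8, 7] cursor@8
After 8 (insert_before(77)): list=[10, 55, 77, 8, 7] cursor@8
After 9 (delete_current): list=[10, 55, 77, 7] cursor@7
After 10 (next): list=[10, 55, 77, 7] cursor@7

Answer: 10 55 77 7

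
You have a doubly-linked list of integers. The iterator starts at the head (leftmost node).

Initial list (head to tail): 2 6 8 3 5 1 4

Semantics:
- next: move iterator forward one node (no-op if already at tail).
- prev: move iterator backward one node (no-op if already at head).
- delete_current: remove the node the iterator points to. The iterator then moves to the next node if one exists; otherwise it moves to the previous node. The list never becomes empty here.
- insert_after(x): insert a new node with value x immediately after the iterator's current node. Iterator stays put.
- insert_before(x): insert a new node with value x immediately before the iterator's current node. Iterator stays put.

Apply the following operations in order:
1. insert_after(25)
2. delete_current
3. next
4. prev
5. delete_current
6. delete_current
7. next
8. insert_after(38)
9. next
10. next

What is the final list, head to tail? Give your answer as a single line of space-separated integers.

Answer: 8 3 38 5 1 4

Derivation:
After 1 (insert_after(25)): list=[2, 25, 6, 8, 3, 5, 1, 4] cursor@2
After 2 (delete_current): list=[25, 6, 8, 3, 5, 1, 4] cursor@25
After 3 (next): list=[25, 6, 8, 3, 5, 1, 4] cursor@6
After 4 (prev): list=[25, 6, 8, 3, 5, 1, 4] cursor@25
After 5 (delete_current): list=[6, 8, 3, 5, 1, 4] cursor@6
After 6 (delete_current): list=[8, 3, 5, 1, 4] cursor@8
After 7 (next): list=[8, 3, 5, 1, 4] cursor@3
After 8 (insert_after(38)): list=[8, 3, 38, 5, 1, 4] cursor@3
After 9 (next): list=[8, 3, 38, 5, 1, 4] cursor@38
After 10 (next): list=[8, 3, 38, 5, 1, 4] cursor@5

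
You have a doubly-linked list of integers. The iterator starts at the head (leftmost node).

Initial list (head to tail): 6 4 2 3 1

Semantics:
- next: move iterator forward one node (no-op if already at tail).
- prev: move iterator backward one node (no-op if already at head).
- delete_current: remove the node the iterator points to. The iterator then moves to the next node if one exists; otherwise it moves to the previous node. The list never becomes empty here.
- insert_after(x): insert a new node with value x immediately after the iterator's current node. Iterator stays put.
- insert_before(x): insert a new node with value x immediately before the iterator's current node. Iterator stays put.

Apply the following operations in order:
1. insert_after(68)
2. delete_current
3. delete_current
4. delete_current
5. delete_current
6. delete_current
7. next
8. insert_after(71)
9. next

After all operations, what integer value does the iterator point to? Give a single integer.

After 1 (insert_after(68)): list=[6, 68, 4, 2, 3, 1] cursor@6
After 2 (delete_current): list=[68, 4, 2, 3, 1] cursor@68
After 3 (delete_current): list=[4, 2, 3, 1] cursor@4
After 4 (delete_current): list=[2, 3, 1] cursor@2
After 5 (delete_current): list=[3, 1] cursor@3
After 6 (delete_current): list=[1] cursor@1
After 7 (next): list=[1] cursor@1
After 8 (insert_after(71)): list=[1, 71] cursor@1
After 9 (next): list=[1, 71] cursor@71

Answer: 71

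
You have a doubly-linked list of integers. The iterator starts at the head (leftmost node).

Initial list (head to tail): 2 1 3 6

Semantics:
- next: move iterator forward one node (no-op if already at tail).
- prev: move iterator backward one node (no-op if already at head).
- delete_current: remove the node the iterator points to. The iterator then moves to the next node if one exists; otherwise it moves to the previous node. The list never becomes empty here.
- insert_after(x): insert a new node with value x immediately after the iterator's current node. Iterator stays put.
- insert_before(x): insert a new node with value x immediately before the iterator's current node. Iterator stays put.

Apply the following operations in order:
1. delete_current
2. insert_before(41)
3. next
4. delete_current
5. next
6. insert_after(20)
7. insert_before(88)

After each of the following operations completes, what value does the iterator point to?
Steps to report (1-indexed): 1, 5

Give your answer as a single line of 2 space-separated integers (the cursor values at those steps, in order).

After 1 (delete_current): list=[1, 3, 6] cursor@1
After 2 (insert_before(41)): list=[41, 1, 3, 6] cursor@1
After 3 (next): list=[41, 1, 3, 6] cursor@3
After 4 (delete_current): list=[41, 1, 6] cursor@6
After 5 (next): list=[41, 1, 6] cursor@6
After 6 (insert_after(20)): list=[41, 1, 6, 20] cursor@6
After 7 (insert_before(88)): list=[41, 1, 88, 6, 20] cursor@6

Answer: 1 6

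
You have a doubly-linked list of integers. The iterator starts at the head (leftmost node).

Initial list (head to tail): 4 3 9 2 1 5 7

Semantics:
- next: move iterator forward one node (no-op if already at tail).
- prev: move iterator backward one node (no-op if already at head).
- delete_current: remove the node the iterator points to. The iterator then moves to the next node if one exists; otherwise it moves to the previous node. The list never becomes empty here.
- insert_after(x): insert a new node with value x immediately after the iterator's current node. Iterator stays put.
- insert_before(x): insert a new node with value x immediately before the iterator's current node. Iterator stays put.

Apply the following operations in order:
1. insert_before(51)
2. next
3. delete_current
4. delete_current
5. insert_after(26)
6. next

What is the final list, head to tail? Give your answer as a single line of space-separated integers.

After 1 (insert_before(51)): list=[51, 4, 3, 9, 2, 1, 5, 7] cursor@4
After 2 (next): list=[51, 4, 3, 9, 2, 1, 5, 7] cursor@3
After 3 (delete_current): list=[51, 4, 9, 2, 1, 5, 7] cursor@9
After 4 (delete_current): list=[51, 4, 2, 1, 5, 7] cursor@2
After 5 (insert_after(26)): list=[51, 4, 2, 26, 1, 5, 7] cursor@2
After 6 (next): list=[51, 4, 2, 26, 1, 5, 7] cursor@26

Answer: 51 4 2 26 1 5 7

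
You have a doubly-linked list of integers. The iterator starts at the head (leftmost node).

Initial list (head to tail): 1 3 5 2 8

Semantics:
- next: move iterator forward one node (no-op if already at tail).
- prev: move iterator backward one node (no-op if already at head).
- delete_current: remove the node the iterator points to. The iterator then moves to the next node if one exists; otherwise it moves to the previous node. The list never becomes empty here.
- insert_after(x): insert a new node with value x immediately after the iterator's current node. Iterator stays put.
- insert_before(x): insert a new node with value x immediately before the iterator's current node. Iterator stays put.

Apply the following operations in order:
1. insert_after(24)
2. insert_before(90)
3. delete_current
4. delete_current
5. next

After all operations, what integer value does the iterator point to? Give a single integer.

After 1 (insert_after(24)): list=[1, 24, 3, 5, 2, 8] cursor@1
After 2 (insert_before(90)): list=[90, 1, 24, 3, 5, 2, 8] cursor@1
After 3 (delete_current): list=[90, 24, 3, 5, 2, 8] cursor@24
After 4 (delete_current): list=[90, 3, 5, 2, 8] cursor@3
After 5 (next): list=[90, 3, 5, 2, 8] cursor@5

Answer: 5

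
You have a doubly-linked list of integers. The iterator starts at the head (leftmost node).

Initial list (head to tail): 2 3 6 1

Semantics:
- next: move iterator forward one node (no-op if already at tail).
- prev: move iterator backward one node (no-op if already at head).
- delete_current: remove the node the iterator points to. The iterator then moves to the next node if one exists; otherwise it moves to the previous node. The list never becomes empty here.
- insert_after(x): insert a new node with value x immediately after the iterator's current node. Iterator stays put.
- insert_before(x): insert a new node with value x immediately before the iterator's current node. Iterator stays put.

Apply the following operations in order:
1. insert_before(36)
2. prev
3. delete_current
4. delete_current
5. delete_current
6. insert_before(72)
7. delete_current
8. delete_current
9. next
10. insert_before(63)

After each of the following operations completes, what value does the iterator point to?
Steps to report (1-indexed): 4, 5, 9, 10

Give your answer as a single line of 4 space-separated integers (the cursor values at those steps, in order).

Answer: 3 6 72 72

Derivation:
After 1 (insert_before(36)): list=[36, 2, 3, 6, 1] cursor@2
After 2 (prev): list=[36, 2, 3, 6, 1] cursor@36
After 3 (delete_current): list=[2, 3, 6, 1] cursor@2
After 4 (delete_current): list=[3, 6, 1] cursor@3
After 5 (delete_current): list=[6, 1] cursor@6
After 6 (insert_before(72)): list=[72, 6, 1] cursor@6
After 7 (delete_current): list=[72, 1] cursor@1
After 8 (delete_current): list=[72] cursor@72
After 9 (next): list=[72] cursor@72
After 10 (insert_before(63)): list=[63, 72] cursor@72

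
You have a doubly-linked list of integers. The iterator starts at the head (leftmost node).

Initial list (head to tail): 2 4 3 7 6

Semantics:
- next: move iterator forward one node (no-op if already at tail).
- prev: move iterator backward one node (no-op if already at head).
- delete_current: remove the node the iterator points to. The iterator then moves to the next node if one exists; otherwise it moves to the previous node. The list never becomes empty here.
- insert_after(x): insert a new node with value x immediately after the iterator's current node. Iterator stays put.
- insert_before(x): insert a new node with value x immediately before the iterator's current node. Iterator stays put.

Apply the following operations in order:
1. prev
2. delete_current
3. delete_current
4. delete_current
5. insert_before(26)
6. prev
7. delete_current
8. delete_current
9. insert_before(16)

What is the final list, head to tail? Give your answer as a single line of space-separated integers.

Answer: 16 6

Derivation:
After 1 (prev): list=[2, 4, 3, 7, 6] cursor@2
After 2 (delete_current): list=[4, 3, 7, 6] cursor@4
After 3 (delete_current): list=[3, 7, 6] cursor@3
After 4 (delete_current): list=[7, 6] cursor@7
After 5 (insert_before(26)): list=[26, 7, 6] cursor@7
After 6 (prev): list=[26, 7, 6] cursor@26
After 7 (delete_current): list=[7, 6] cursor@7
After 8 (delete_current): list=[6] cursor@6
After 9 (insert_before(16)): list=[16, 6] cursor@6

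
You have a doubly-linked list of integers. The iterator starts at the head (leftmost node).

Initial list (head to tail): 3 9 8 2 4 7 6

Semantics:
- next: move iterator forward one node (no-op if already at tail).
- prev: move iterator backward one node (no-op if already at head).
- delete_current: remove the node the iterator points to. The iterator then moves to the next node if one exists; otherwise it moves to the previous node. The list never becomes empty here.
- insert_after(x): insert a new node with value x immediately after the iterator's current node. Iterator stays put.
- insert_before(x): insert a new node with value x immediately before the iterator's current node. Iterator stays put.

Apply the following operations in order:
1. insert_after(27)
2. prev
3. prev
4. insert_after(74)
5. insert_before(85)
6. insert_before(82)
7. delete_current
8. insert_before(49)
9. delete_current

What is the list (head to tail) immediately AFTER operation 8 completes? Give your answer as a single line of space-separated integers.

After 1 (insert_after(27)): list=[3, 27, 9, 8, 2, 4, 7, 6] cursor@3
After 2 (prev): list=[3, 27, 9, 8, 2, 4, 7, 6] cursor@3
After 3 (prev): list=[3, 27, 9, 8, 2, 4, 7, 6] cursor@3
After 4 (insert_after(74)): list=[3, 74, 27, 9, 8, 2, 4, 7, 6] cursor@3
After 5 (insert_before(85)): list=[85, 3, 74, 27, 9, 8, 2, 4, 7, 6] cursor@3
After 6 (insert_before(82)): list=[85, 82, 3, 74, 27, 9, 8, 2, 4, 7, 6] cursor@3
After 7 (delete_current): list=[85, 82, 74, 27, 9, 8, 2, 4, 7, 6] cursor@74
After 8 (insert_before(49)): list=[85, 82, 49, 74, 27, 9, 8, 2, 4, 7, 6] cursor@74

Answer: 85 82 49 74 27 9 8 2 4 7 6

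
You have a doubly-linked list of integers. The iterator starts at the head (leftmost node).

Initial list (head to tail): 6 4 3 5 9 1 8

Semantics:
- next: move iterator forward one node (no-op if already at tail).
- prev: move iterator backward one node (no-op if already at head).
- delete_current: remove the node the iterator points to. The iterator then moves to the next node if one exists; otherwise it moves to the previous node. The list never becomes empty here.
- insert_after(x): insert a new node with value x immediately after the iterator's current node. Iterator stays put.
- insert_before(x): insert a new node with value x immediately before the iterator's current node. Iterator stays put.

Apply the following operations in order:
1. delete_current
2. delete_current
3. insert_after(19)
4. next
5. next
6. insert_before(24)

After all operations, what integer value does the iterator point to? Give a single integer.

After 1 (delete_current): list=[4, 3, 5, 9, 1, 8] cursor@4
After 2 (delete_current): list=[3, 5, 9, 1, 8] cursor@3
After 3 (insert_after(19)): list=[3, 19, 5, 9, 1, 8] cursor@3
After 4 (next): list=[3, 19, 5, 9, 1, 8] cursor@19
After 5 (next): list=[3, 19, 5, 9, 1, 8] cursor@5
After 6 (insert_before(24)): list=[3, 19, 24, 5, 9, 1, 8] cursor@5

Answer: 5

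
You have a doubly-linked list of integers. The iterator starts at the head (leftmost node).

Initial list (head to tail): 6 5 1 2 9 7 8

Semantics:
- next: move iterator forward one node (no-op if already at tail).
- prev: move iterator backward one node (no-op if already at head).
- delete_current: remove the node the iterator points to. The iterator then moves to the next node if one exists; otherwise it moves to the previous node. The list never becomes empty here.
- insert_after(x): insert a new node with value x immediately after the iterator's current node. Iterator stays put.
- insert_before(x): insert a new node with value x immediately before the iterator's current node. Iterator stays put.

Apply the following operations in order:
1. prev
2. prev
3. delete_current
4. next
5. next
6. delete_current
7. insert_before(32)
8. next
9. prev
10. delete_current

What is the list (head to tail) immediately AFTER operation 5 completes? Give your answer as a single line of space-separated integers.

Answer: 5 1 2 9 7 8

Derivation:
After 1 (prev): list=[6, 5, 1, 2, 9, 7, 8] cursor@6
After 2 (prev): list=[6, 5, 1, 2, 9, 7, 8] cursor@6
After 3 (delete_current): list=[5, 1, 2, 9, 7, 8] cursor@5
After 4 (next): list=[5, 1, 2, 9, 7, 8] cursor@1
After 5 (next): list=[5, 1, 2, 9, 7, 8] cursor@2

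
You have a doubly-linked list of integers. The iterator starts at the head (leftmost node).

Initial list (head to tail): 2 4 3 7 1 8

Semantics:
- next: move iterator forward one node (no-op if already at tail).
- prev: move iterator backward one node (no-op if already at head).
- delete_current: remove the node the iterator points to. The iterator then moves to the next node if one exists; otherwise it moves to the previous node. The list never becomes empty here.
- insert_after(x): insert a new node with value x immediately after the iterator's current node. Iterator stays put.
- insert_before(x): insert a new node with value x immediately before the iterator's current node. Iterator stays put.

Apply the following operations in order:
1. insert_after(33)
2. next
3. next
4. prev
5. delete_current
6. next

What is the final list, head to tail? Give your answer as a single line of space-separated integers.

After 1 (insert_after(33)): list=[2, 33, 4, 3, 7, 1, 8] cursor@2
After 2 (next): list=[2, 33, 4, 3, 7, 1, 8] cursor@33
After 3 (next): list=[2, 33, 4, 3, 7, 1, 8] cursor@4
After 4 (prev): list=[2, 33, 4, 3, 7, 1, 8] cursor@33
After 5 (delete_current): list=[2, 4, 3, 7, 1, 8] cursor@4
After 6 (next): list=[2, 4, 3, 7, 1, 8] cursor@3

Answer: 2 4 3 7 1 8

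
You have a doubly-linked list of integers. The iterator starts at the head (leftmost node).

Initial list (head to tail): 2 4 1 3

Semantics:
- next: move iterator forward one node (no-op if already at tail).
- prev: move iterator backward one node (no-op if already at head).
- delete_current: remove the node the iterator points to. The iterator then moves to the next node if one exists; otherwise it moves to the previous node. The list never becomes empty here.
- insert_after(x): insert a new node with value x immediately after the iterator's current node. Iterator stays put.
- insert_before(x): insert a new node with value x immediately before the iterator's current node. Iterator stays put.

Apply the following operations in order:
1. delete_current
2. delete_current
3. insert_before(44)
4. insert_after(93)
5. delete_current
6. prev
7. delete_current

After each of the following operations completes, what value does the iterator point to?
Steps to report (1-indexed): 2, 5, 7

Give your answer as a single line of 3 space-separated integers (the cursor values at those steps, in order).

Answer: 1 93 93

Derivation:
After 1 (delete_current): list=[4, 1, 3] cursor@4
After 2 (delete_current): list=[1, 3] cursor@1
After 3 (insert_before(44)): list=[44, 1, 3] cursor@1
After 4 (insert_after(93)): list=[44, 1, 93, 3] cursor@1
After 5 (delete_current): list=[44, 93, 3] cursor@93
After 6 (prev): list=[44, 93, 3] cursor@44
After 7 (delete_current): list=[93, 3] cursor@93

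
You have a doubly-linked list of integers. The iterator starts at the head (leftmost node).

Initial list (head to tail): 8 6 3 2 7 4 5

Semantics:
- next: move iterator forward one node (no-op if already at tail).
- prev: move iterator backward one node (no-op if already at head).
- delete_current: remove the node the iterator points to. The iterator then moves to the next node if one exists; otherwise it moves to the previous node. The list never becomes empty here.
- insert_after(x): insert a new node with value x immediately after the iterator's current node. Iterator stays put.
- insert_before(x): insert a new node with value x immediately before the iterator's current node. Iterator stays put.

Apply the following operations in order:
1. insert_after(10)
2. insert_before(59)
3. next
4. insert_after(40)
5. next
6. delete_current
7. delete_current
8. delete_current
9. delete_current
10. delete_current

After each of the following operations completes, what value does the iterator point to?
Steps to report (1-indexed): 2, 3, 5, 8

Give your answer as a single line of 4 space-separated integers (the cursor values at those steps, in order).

Answer: 8 10 40 2

Derivation:
After 1 (insert_after(10)): list=[8, 10, 6, 3, 2, 7, 4, 5] cursor@8
After 2 (insert_before(59)): list=[59, 8, 10, 6, 3, 2, 7, 4, 5] cursor@8
After 3 (next): list=[59, 8, 10, 6, 3, 2, 7, 4, 5] cursor@10
After 4 (insert_after(40)): list=[59, 8, 10, 40, 6, 3, 2, 7, 4, 5] cursor@10
After 5 (next): list=[59, 8, 10, 40, 6, 3, 2, 7, 4, 5] cursor@40
After 6 (delete_current): list=[59, 8, 10, 6, 3, 2, 7, 4, 5] cursor@6
After 7 (delete_current): list=[59, 8, 10, 3, 2, 7, 4, 5] cursor@3
After 8 (delete_current): list=[59, 8, 10, 2, 7, 4, 5] cursor@2
After 9 (delete_current): list=[59, 8, 10, 7, 4, 5] cursor@7
After 10 (delete_current): list=[59, 8, 10, 4, 5] cursor@4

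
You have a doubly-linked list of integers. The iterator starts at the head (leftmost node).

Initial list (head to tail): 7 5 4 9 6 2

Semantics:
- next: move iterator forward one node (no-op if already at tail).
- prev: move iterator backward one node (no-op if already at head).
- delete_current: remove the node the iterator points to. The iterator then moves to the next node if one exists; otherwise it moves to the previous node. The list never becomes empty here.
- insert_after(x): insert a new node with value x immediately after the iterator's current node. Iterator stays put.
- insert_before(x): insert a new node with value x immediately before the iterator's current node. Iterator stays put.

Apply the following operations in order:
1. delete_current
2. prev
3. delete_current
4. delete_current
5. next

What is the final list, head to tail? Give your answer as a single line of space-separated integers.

After 1 (delete_current): list=[5, 4, 9, 6, 2] cursor@5
After 2 (prev): list=[5, 4, 9, 6, 2] cursor@5
After 3 (delete_current): list=[4, 9, 6, 2] cursor@4
After 4 (delete_current): list=[9, 6, 2] cursor@9
After 5 (next): list=[9, 6, 2] cursor@6

Answer: 9 6 2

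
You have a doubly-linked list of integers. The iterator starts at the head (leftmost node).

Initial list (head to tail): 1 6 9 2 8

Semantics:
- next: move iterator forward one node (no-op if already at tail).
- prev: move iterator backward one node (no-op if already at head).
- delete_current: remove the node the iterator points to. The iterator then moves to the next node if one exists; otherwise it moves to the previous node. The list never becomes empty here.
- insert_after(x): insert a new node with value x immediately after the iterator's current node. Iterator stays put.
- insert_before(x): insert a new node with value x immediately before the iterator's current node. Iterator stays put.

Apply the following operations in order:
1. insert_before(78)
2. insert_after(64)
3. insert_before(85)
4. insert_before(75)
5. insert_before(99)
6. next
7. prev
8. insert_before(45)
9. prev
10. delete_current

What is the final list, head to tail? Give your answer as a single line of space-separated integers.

After 1 (insert_before(78)): list=[78, 1, 6, 9, 2, 8] cursor@1
After 2 (insert_after(64)): list=[78, 1, 64, 6, 9, 2, 8] cursor@1
After 3 (insert_before(85)): list=[78, 85, 1, 64, 6, 9, 2, 8] cursor@1
After 4 (insert_before(75)): list=[78, 85, 75, 1, 64, 6, 9, 2, 8] cursor@1
After 5 (insert_before(99)): list=[78, 85, 75, 99, 1, 64, 6, 9, 2, 8] cursor@1
After 6 (next): list=[78, 85, 75, 99, 1, 64, 6, 9, 2, 8] cursor@64
After 7 (prev): list=[78, 85, 75, 99, 1, 64, 6, 9, 2, 8] cursor@1
After 8 (insert_before(45)): list=[78, 85, 75, 99, 45, 1, 64, 6, 9, 2, 8] cursor@1
After 9 (prev): list=[78, 85, 75, 99, 45, 1, 64, 6, 9, 2, 8] cursor@45
After 10 (delete_current): list=[78, 85, 75, 99, 1, 64, 6, 9, 2, 8] cursor@1

Answer: 78 85 75 99 1 64 6 9 2 8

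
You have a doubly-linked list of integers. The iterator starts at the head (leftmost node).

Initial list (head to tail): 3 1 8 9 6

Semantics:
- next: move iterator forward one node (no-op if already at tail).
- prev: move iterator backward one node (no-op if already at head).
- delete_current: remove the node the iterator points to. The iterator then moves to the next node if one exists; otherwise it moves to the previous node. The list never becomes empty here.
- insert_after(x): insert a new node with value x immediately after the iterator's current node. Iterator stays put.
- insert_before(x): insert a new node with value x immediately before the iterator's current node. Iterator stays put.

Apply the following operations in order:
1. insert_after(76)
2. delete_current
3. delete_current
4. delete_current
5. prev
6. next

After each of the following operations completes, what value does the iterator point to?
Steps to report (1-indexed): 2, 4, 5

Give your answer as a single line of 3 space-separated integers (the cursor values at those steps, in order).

Answer: 76 8 8

Derivation:
After 1 (insert_after(76)): list=[3, 76, 1, 8, 9, 6] cursor@3
After 2 (delete_current): list=[76, 1, 8, 9, 6] cursor@76
After 3 (delete_current): list=[1, 8, 9, 6] cursor@1
After 4 (delete_current): list=[8, 9, 6] cursor@8
After 5 (prev): list=[8, 9, 6] cursor@8
After 6 (next): list=[8, 9, 6] cursor@9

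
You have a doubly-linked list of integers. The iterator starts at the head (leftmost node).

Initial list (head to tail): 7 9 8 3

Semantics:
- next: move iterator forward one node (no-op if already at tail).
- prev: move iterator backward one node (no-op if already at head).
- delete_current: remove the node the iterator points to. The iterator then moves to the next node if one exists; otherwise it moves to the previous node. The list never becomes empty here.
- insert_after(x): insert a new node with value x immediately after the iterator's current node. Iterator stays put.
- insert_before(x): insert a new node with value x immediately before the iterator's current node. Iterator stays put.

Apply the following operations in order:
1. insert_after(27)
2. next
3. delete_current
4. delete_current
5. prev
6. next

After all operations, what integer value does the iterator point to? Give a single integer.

Answer: 8

Derivation:
After 1 (insert_after(27)): list=[7, 27, 9, 8, 3] cursor@7
After 2 (next): list=[7, 27, 9, 8, 3] cursor@27
After 3 (delete_current): list=[7, 9, 8, 3] cursor@9
After 4 (delete_current): list=[7, 8, 3] cursor@8
After 5 (prev): list=[7, 8, 3] cursor@7
After 6 (next): list=[7, 8, 3] cursor@8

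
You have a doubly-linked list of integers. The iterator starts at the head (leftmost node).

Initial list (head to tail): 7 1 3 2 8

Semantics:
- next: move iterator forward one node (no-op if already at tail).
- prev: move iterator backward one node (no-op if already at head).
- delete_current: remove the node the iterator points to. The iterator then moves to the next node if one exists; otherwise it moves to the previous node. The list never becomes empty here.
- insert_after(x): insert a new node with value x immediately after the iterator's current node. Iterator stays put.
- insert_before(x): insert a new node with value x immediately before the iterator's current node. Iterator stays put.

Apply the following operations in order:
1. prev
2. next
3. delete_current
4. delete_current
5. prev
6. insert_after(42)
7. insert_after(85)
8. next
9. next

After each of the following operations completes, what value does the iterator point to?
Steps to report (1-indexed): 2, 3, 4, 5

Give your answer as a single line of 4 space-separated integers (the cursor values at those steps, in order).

Answer: 1 3 2 7

Derivation:
After 1 (prev): list=[7, 1, 3, 2, 8] cursor@7
After 2 (next): list=[7, 1, 3, 2, 8] cursor@1
After 3 (delete_current): list=[7, 3, 2, 8] cursor@3
After 4 (delete_current): list=[7, 2, 8] cursor@2
After 5 (prev): list=[7, 2, 8] cursor@7
After 6 (insert_after(42)): list=[7, 42, 2, 8] cursor@7
After 7 (insert_after(85)): list=[7, 85, 42, 2, 8] cursor@7
After 8 (next): list=[7, 85, 42, 2, 8] cursor@85
After 9 (next): list=[7, 85, 42, 2, 8] cursor@42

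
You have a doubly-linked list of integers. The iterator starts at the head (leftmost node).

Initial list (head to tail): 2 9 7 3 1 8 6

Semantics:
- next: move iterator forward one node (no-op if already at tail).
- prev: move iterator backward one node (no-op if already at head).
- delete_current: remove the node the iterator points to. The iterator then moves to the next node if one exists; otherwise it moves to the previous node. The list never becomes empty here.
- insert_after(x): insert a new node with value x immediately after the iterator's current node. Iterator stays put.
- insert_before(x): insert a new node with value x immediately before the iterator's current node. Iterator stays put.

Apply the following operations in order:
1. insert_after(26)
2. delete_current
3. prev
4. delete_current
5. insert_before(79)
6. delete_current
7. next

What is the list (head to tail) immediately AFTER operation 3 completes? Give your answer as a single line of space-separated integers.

After 1 (insert_after(26)): list=[2, 26, 9, 7, 3, 1, 8, 6] cursor@2
After 2 (delete_current): list=[26, 9, 7, 3, 1, 8, 6] cursor@26
After 3 (prev): list=[26, 9, 7, 3, 1, 8, 6] cursor@26

Answer: 26 9 7 3 1 8 6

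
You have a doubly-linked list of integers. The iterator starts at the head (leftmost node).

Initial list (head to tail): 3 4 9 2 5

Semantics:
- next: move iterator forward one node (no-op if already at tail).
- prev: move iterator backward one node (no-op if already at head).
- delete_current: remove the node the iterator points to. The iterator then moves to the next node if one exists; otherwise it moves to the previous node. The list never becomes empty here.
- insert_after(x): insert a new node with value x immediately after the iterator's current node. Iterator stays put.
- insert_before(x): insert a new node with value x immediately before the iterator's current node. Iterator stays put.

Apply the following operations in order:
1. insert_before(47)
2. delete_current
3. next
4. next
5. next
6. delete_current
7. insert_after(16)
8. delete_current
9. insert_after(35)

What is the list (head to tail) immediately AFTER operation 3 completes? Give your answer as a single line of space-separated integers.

Answer: 47 4 9 2 5

Derivation:
After 1 (insert_before(47)): list=[47, 3, 4, 9, 2, 5] cursor@3
After 2 (delete_current): list=[47, 4, 9, 2, 5] cursor@4
After 3 (next): list=[47, 4, 9, 2, 5] cursor@9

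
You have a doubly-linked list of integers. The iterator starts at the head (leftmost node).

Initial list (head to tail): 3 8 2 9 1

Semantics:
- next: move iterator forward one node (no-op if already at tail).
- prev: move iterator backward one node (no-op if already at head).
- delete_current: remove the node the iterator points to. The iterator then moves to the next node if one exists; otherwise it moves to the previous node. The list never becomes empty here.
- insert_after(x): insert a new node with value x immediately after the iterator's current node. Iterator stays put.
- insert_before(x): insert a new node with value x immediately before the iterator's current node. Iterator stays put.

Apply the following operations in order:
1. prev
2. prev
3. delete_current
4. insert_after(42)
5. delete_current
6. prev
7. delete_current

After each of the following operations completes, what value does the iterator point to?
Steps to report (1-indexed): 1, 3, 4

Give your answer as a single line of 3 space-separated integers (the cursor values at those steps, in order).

Answer: 3 8 8

Derivation:
After 1 (prev): list=[3, 8, 2, 9, 1] cursor@3
After 2 (prev): list=[3, 8, 2, 9, 1] cursor@3
After 3 (delete_current): list=[8, 2, 9, 1] cursor@8
After 4 (insert_after(42)): list=[8, 42, 2, 9, 1] cursor@8
After 5 (delete_current): list=[42, 2, 9, 1] cursor@42
After 6 (prev): list=[42, 2, 9, 1] cursor@42
After 7 (delete_current): list=[2, 9, 1] cursor@2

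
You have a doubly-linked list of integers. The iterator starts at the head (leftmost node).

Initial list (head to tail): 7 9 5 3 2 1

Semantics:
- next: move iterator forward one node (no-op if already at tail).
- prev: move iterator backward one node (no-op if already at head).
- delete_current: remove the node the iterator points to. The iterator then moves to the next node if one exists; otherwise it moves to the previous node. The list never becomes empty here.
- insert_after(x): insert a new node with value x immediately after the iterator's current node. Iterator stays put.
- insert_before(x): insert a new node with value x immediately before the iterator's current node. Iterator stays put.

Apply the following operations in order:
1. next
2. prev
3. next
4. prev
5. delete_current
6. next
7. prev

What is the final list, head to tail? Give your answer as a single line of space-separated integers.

After 1 (next): list=[7, 9, 5, 3, 2, 1] cursor@9
After 2 (prev): list=[7, 9, 5, 3, 2, 1] cursor@7
After 3 (next): list=[7, 9, 5, 3, 2, 1] cursor@9
After 4 (prev): list=[7, 9, 5, 3, 2, 1] cursor@7
After 5 (delete_current): list=[9, 5, 3, 2, 1] cursor@9
After 6 (next): list=[9, 5, 3, 2, 1] cursor@5
After 7 (prev): list=[9, 5, 3, 2, 1] cursor@9

Answer: 9 5 3 2 1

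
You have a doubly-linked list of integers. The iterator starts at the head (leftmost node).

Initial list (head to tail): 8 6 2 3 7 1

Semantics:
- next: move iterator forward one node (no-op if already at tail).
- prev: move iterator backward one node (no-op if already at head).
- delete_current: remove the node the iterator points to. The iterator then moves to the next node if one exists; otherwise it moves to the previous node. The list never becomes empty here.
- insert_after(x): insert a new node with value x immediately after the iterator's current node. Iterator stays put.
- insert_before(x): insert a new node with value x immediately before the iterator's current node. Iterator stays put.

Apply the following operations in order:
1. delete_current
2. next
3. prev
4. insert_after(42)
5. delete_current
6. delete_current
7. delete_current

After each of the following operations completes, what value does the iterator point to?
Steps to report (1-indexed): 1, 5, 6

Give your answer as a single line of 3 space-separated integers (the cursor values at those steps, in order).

After 1 (delete_current): list=[6, 2, 3, 7, 1] cursor@6
After 2 (next): list=[6, 2, 3, 7, 1] cursor@2
After 3 (prev): list=[6, 2, 3, 7, 1] cursor@6
After 4 (insert_after(42)): list=[6, 42, 2, 3, 7, 1] cursor@6
After 5 (delete_current): list=[42, 2, 3, 7, 1] cursor@42
After 6 (delete_current): list=[2, 3, 7, 1] cursor@2
After 7 (delete_current): list=[3, 7, 1] cursor@3

Answer: 6 42 2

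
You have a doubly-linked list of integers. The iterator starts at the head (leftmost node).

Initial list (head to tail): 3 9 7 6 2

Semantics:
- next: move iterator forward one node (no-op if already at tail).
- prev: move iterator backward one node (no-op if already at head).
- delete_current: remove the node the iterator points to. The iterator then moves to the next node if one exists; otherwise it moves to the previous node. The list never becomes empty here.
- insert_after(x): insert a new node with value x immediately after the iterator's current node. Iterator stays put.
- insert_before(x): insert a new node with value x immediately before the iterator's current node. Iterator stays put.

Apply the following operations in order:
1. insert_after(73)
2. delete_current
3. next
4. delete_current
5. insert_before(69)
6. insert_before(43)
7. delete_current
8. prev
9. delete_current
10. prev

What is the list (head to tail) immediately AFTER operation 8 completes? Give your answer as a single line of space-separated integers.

After 1 (insert_after(73)): list=[3, 73, 9, 7, 6, 2] cursor@3
After 2 (delete_current): list=[73, 9, 7, 6, 2] cursor@73
After 3 (next): list=[73, 9, 7, 6, 2] cursor@9
After 4 (delete_current): list=[73, 7, 6, 2] cursor@7
After 5 (insert_before(69)): list=[73, 69, 7, 6, 2] cursor@7
After 6 (insert_before(43)): list=[73, 69, 43, 7, 6, 2] cursor@7
After 7 (delete_current): list=[73, 69, 43, 6, 2] cursor@6
After 8 (prev): list=[73, 69, 43, 6, 2] cursor@43

Answer: 73 69 43 6 2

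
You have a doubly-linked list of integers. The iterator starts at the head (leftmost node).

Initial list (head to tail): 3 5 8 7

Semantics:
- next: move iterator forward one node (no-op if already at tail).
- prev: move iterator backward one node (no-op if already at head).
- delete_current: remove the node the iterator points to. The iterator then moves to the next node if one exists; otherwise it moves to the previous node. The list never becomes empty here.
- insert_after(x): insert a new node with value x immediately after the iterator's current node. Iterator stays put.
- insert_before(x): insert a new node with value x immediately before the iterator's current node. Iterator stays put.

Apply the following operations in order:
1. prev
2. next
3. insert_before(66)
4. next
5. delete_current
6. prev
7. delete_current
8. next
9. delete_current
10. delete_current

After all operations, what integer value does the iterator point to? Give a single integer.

Answer: 3

Derivation:
After 1 (prev): list=[3, 5, 8, 7] cursor@3
After 2 (next): list=[3, 5, 8, 7] cursor@5
After 3 (insert_before(66)): list=[3, 66, 5, 8, 7] cursor@5
After 4 (next): list=[3, 66, 5, 8, 7] cursor@8
After 5 (delete_current): list=[3, 66, 5, 7] cursor@7
After 6 (prev): list=[3, 66, 5, 7] cursor@5
After 7 (delete_current): list=[3, 66, 7] cursor@7
After 8 (next): list=[3, 66, 7] cursor@7
After 9 (delete_current): list=[3, 66] cursor@66
After 10 (delete_current): list=[3] cursor@3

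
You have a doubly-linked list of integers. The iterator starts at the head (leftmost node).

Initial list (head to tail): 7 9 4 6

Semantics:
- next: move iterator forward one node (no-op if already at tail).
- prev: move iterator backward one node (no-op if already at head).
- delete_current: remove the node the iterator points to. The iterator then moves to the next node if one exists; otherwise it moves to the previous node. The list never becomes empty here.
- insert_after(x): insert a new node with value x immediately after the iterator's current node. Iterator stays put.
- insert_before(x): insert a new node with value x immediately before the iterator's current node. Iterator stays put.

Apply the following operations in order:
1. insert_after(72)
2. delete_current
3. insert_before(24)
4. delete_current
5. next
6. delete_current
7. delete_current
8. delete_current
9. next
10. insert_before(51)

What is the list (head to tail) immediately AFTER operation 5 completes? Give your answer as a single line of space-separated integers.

Answer: 24 9 4 6

Derivation:
After 1 (insert_after(72)): list=[7, 72, 9, 4, 6] cursor@7
After 2 (delete_current): list=[72, 9, 4, 6] cursor@72
After 3 (insert_before(24)): list=[24, 72, 9, 4, 6] cursor@72
After 4 (delete_current): list=[24, 9, 4, 6] cursor@9
After 5 (next): list=[24, 9, 4, 6] cursor@4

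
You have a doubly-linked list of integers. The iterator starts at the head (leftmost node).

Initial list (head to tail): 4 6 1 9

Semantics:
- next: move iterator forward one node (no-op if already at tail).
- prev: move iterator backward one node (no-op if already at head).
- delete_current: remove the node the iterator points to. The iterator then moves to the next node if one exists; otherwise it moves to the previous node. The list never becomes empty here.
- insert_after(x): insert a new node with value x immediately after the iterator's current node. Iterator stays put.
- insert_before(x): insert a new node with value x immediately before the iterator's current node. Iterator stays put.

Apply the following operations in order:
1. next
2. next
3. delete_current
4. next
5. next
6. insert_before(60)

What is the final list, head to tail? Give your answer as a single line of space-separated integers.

After 1 (next): list=[4, 6, 1, 9] cursor@6
After 2 (next): list=[4, 6, 1, 9] cursor@1
After 3 (delete_current): list=[4, 6, 9] cursor@9
After 4 (next): list=[4, 6, 9] cursor@9
After 5 (next): list=[4, 6, 9] cursor@9
After 6 (insert_before(60)): list=[4, 6, 60, 9] cursor@9

Answer: 4 6 60 9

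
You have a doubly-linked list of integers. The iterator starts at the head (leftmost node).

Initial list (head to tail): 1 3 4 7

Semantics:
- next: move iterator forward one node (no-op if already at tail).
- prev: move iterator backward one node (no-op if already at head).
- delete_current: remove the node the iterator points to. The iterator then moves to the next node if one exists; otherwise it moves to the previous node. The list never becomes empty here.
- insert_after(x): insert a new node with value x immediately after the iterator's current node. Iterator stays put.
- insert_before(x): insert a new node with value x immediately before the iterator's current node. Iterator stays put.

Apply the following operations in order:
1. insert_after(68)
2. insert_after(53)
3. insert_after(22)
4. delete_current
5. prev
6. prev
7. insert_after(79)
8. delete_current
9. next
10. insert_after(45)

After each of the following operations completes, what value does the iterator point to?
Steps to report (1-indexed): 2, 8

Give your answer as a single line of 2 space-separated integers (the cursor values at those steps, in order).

Answer: 1 79

Derivation:
After 1 (insert_after(68)): list=[1, 68, 3, 4, 7] cursor@1
After 2 (insert_after(53)): list=[1, 53, 68, 3, 4, 7] cursor@1
After 3 (insert_after(22)): list=[1, 22, 53, 68, 3, 4, 7] cursor@1
After 4 (delete_current): list=[22, 53, 68, 3, 4, 7] cursor@22
After 5 (prev): list=[22, 53, 68, 3, 4, 7] cursor@22
After 6 (prev): list=[22, 53, 68, 3, 4, 7] cursor@22
After 7 (insert_after(79)): list=[22, 79, 53, 68, 3, 4, 7] cursor@22
After 8 (delete_current): list=[79, 53, 68, 3, 4, 7] cursor@79
After 9 (next): list=[79, 53, 68, 3, 4, 7] cursor@53
After 10 (insert_after(45)): list=[79, 53, 45, 68, 3, 4, 7] cursor@53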